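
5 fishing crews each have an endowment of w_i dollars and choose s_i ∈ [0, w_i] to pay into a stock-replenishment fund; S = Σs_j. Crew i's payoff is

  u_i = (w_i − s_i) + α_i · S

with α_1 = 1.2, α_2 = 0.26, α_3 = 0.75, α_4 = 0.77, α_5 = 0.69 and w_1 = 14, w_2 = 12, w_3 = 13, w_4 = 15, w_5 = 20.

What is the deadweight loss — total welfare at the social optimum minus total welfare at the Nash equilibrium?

160.2

∂u_i/∂s_i = α_i − 1, so crew i contributes w_i if α_i > 1, else 0.
α_i > 1 for i ∈ {1}; NE contributions (14, 0, 0, 0, 0), S = 14.
W^NE = Σw_i − S^NE + (Σα_i)·S^NE = 74 + 2.67·14 = 111.38.
Planner: ∂(Σu_j)/∂s_i = Σα_j − 1 = 2.67 > 0, so everyone contributes w_i; S^SO = 74, W^SO = 74 + 2.67·74 = 271.58.
Deadweight loss = 160.2.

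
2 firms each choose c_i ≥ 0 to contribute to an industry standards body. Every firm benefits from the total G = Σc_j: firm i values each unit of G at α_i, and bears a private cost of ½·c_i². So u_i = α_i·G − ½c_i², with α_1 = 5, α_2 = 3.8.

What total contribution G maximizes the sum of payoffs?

Planner FOC: ∂(Σu_j)/∂c_i = (Σα_j) − c_i = 0, so c_i^SO = Σα_j = 8.8 for every i; G^SO = 17.6.

17.6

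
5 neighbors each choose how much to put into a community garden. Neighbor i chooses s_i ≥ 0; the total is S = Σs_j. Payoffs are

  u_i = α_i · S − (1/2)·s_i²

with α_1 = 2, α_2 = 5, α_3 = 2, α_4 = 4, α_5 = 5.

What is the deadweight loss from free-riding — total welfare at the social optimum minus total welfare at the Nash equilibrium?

523

Neighbor i's FOC: ∂u_i/∂s_i = α_i − s_i = 0, so s_i* = α_i.
NE contributions = (2, 5, 2, 4, 5); S = 18.
W^NE = (Σα)·S − ½Σα_i² = 18² − ½·74 = 287.
Planner sets s_i = Σα_j = 18 for every i, so S^SO = 5·18 = 90.
W^SO = (Σα)·S^SO − ½·5·(Σα)² = (5/2)·18² = 810.
Deadweight loss = W^SO − W^NE = 523.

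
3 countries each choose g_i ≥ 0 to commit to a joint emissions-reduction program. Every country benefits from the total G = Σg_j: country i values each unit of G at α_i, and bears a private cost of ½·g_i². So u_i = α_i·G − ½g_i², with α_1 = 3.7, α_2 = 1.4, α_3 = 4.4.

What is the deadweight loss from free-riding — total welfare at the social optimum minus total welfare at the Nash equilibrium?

Country i's FOC: ∂u_i/∂g_i = α_i − g_i = 0, so g_i* = α_i.
NE contributions = (3.7, 1.4, 4.4); G = 9.5.
W^NE = (Σα)·G − ½Σα_i² = 9.5² − ½·35.01 = 72.745.
Planner sets g_i = Σα_j = 9.5 for every i, so G^SO = 3·9.5 = 28.5.
W^SO = (Σα)·G^SO − ½·3·(Σα)² = (3/2)·9.5² = 135.375.
Deadweight loss = W^SO − W^NE = 62.63.

62.63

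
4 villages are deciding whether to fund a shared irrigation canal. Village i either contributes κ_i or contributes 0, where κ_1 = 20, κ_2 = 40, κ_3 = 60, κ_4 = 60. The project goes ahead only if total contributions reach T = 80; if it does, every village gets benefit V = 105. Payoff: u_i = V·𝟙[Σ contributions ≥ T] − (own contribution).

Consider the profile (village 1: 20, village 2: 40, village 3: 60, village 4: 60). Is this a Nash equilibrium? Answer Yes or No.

Total = 180 ≥ 80: provided.
Village 1 (pledges 20, payoff 85): dropping to 0 → total 160, payoff 105. Profitable deviation.

No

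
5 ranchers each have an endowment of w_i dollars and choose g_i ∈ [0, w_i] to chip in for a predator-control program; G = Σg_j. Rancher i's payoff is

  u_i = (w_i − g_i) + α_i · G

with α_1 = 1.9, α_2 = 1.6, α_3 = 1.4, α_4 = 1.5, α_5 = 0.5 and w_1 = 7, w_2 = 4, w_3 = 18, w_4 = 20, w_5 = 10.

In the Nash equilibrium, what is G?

49

∂u_i/∂g_i = α_i − 1, so rancher i contributes w_i if α_i > 1, else 0.
α_i > 1 for i ∈ {1, 2, 3, 4}; NE contributions (7, 4, 18, 20, 0), G = 49.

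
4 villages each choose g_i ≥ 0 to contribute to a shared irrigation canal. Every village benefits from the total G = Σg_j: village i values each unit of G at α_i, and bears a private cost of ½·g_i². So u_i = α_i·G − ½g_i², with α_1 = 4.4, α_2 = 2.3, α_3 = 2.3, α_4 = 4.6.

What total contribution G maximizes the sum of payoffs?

Planner FOC: ∂(Σu_j)/∂g_i = (Σα_j) − g_i = 0, so g_i^SO = Σα_j = 13.6 for every i; G^SO = 54.4.

54.4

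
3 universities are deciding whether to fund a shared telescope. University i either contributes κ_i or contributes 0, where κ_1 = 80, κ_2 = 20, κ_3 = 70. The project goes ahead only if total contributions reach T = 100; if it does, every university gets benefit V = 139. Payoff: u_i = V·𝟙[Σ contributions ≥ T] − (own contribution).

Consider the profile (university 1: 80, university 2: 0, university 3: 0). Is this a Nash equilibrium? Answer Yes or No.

Total = 80 < 100: not provided.
University 1 (pledges 80, payoff -80): dropping to 0 → total 0, payoff 0. Profitable deviation.

No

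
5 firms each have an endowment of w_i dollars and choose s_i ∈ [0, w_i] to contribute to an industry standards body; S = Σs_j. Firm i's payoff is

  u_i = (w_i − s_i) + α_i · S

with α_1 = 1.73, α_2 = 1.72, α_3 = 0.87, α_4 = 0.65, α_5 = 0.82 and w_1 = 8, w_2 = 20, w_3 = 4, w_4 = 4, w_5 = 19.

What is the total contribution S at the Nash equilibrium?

28

∂u_i/∂s_i = α_i − 1, so firm i contributes w_i if α_i > 1, else 0.
α_i > 1 for i ∈ {1, 2}; NE contributions (8, 20, 0, 0, 0), S = 28.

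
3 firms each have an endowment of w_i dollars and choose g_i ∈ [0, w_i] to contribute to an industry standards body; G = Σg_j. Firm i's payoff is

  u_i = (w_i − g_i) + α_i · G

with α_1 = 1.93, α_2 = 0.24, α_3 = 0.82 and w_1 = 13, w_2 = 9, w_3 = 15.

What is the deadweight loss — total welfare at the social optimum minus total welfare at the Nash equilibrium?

∂u_i/∂g_i = α_i − 1, so firm i contributes w_i if α_i > 1, else 0.
α_i > 1 for i ∈ {1}; NE contributions (13, 0, 0), G = 13.
W^NE = Σw_i − G^NE + (Σα_i)·G^NE = 37 + 1.99·13 = 62.87.
Planner: ∂(Σu_j)/∂g_i = Σα_j − 1 = 1.99 > 0, so everyone contributes w_i; G^SO = 37, W^SO = 37 + 1.99·37 = 110.63.
Deadweight loss = 47.76.

47.76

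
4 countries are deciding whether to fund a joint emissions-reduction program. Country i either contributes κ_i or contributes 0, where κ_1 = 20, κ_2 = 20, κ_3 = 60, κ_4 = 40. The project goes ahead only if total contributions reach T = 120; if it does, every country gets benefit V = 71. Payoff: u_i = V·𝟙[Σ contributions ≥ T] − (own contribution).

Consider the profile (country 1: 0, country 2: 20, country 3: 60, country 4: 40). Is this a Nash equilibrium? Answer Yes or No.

Yes

Total = 120 ≥ 120: provided.
Country 1 (pledges 0, payoff 71): pledging 20 → total 140, payoff 51. No gain.
Country 2 (pledges 20, payoff 51): dropping to 0 → total 100, payoff 0. No gain.
Country 3 (pledges 60, payoff 11): dropping to 0 → total 60, payoff 0. No gain.
Country 4 (pledges 40, payoff 31): dropping to 0 → total 80, payoff 0. No gain.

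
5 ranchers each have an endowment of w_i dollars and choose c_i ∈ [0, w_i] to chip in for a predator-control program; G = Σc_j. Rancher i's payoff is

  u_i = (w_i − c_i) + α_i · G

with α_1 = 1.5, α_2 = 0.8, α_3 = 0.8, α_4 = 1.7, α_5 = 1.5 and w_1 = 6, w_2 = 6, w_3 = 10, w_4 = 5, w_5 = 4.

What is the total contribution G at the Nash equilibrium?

15

∂u_i/∂c_i = α_i − 1, so rancher i contributes w_i if α_i > 1, else 0.
α_i > 1 for i ∈ {1, 4, 5}; NE contributions (6, 0, 0, 5, 4), G = 15.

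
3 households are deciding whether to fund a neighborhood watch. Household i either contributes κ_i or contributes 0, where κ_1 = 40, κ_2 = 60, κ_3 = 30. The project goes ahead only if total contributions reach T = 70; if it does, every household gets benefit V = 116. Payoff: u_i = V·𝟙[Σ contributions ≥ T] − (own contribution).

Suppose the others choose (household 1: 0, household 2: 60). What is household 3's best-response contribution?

Others' total = 60. Contributing 30 brings total to 90 ≥ 70: gain V − κ_3 = 86.
Best response: 30.

30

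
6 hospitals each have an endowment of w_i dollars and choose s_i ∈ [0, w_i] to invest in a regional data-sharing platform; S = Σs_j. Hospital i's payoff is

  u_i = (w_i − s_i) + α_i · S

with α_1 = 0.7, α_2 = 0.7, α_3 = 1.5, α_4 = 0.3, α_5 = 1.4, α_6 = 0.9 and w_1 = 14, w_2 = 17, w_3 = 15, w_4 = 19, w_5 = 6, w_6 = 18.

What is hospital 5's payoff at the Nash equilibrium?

29.4

∂u_i/∂s_i = α_i − 1, so hospital i contributes w_i if α_i > 1, else 0.
α_i > 1 for i ∈ {3, 5}; NE contributions (0, 0, 15, 0, 6, 0), S = 21.
u_5 = (6 − 6) + 1.4·21 = 29.4.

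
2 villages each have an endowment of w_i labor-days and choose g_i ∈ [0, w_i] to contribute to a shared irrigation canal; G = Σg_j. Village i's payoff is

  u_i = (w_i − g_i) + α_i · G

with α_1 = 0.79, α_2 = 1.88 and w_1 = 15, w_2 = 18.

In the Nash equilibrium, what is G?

∂u_i/∂g_i = α_i − 1, so village i contributes w_i if α_i > 1, else 0.
α_i > 1 for i ∈ {2}; NE contributions (0, 18), G = 18.

18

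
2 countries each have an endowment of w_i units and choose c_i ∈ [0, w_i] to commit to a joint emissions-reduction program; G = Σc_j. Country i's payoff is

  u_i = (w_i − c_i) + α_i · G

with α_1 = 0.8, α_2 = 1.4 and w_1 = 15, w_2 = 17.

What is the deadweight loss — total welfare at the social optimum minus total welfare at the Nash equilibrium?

18

∂u_i/∂c_i = α_i − 1, so country i contributes w_i if α_i > 1, else 0.
α_i > 1 for i ∈ {2}; NE contributions (0, 17), G = 17.
W^NE = Σw_i − G^NE + (Σα_i)·G^NE = 32 + 1.2·17 = 52.4.
Planner: ∂(Σu_j)/∂c_i = Σα_j − 1 = 1.2 > 0, so everyone contributes w_i; G^SO = 32, W^SO = 32 + 1.2·32 = 70.4.
Deadweight loss = 18.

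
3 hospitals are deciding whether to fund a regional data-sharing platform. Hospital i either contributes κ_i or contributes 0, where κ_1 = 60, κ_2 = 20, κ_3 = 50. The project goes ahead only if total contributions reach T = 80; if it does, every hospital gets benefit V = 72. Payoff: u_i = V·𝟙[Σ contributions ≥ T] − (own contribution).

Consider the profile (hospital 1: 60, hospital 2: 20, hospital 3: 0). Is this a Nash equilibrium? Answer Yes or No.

Yes

Total = 80 ≥ 80: provided.
Hospital 1 (pledges 60, payoff 12): dropping to 0 → total 20, payoff 0. No gain.
Hospital 2 (pledges 20, payoff 52): dropping to 0 → total 60, payoff 0. No gain.
Hospital 3 (pledges 0, payoff 72): pledging 50 → total 130, payoff 22. No gain.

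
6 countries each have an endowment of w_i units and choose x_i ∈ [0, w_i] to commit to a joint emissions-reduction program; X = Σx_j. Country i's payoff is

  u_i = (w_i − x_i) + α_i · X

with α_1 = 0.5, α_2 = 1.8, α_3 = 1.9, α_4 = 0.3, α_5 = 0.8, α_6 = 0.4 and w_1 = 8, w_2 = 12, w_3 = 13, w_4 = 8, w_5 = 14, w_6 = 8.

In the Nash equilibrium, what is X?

∂u_i/∂x_i = α_i − 1, so country i contributes w_i if α_i > 1, else 0.
α_i > 1 for i ∈ {2, 3}; NE contributions (0, 12, 13, 0, 0, 0), X = 25.

25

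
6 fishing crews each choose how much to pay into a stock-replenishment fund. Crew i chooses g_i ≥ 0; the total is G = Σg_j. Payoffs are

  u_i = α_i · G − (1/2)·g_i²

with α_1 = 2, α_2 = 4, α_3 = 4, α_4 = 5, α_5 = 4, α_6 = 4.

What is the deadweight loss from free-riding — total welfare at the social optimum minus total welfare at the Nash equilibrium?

1104.5

Crew i's FOC: ∂u_i/∂g_i = α_i − g_i = 0, so g_i* = α_i.
NE contributions = (2, 4, 4, 5, 4, 4); G = 23.
W^NE = (Σα)·G − ½Σα_i² = 23² − ½·93 = 482.5.
Planner sets g_i = Σα_j = 23 for every i, so G^SO = 6·23 = 138.
W^SO = (Σα)·G^SO − ½·6·(Σα)² = (6/2)·23² = 1587.
Deadweight loss = W^SO − W^NE = 1104.5.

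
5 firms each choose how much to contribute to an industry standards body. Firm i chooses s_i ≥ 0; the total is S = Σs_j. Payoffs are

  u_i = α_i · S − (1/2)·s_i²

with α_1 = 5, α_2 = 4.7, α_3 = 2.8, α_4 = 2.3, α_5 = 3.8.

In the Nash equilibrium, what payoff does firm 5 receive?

Firm i's FOC: ∂u_i/∂s_i = α_i − s_i = 0, so s_i* = α_i.
NE contributions = (5, 4.7, 2.8, 2.3, 3.8); S = 18.6.
u_5 = α_5·S − ½·(s_5)² = 3.8·18.6 − ½·3.8² = 63.46.

63.46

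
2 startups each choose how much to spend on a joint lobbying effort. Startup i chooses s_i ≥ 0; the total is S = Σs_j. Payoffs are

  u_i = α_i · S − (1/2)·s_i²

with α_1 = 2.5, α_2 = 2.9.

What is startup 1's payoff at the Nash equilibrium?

10.375

Startup i's FOC: ∂u_i/∂s_i = α_i − s_i = 0, so s_i* = α_i.
NE contributions = (2.5, 2.9); S = 5.4.
u_1 = α_1·S − ½·(s_1)² = 2.5·5.4 − ½·2.5² = 10.375.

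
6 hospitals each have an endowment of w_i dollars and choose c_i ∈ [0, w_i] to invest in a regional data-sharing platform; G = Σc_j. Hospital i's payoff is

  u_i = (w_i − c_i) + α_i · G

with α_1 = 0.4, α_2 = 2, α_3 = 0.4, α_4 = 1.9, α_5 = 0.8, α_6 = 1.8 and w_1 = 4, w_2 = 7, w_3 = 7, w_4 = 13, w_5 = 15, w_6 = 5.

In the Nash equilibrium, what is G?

∂u_i/∂c_i = α_i − 1, so hospital i contributes w_i if α_i > 1, else 0.
α_i > 1 for i ∈ {2, 4, 6}; NE contributions (0, 7, 0, 13, 0, 5), G = 25.

25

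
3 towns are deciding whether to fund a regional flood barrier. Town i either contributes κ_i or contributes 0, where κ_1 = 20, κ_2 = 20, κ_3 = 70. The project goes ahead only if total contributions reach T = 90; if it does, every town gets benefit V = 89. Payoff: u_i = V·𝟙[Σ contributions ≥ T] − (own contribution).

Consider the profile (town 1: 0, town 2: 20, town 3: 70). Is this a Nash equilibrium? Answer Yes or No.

Yes

Total = 90 ≥ 90: provided.
Town 1 (pledges 0, payoff 89): pledging 20 → total 110, payoff 69. No gain.
Town 2 (pledges 20, payoff 69): dropping to 0 → total 70, payoff 0. No gain.
Town 3 (pledges 70, payoff 19): dropping to 0 → total 20, payoff 0. No gain.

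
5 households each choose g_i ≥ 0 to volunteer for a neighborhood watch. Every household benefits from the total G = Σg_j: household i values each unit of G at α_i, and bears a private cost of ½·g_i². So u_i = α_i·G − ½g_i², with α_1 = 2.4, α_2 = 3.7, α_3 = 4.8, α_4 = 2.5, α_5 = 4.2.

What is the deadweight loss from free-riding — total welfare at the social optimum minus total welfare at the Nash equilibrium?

Household i's FOC: ∂u_i/∂g_i = α_i − g_i = 0, so g_i* = α_i.
NE contributions = (2.4, 3.7, 4.8, 2.5, 4.2); G = 17.6.
W^NE = (Σα)·G − ½Σα_i² = 17.6² − ½·66.38 = 276.57.
Planner sets g_i = Σα_j = 17.6 for every i, so G^SO = 5·17.6 = 88.
W^SO = (Σα)·G^SO − ½·5·(Σα)² = (5/2)·17.6² = 774.4.
Deadweight loss = W^SO − W^NE = 497.83.

497.83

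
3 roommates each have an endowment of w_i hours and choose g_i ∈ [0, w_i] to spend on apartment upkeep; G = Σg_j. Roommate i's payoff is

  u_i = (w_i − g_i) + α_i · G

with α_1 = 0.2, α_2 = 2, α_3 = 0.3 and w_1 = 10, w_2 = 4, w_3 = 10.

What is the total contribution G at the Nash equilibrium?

4

∂u_i/∂g_i = α_i − 1, so roommate i contributes w_i if α_i > 1, else 0.
α_i > 1 for i ∈ {2}; NE contributions (0, 4, 0), G = 4.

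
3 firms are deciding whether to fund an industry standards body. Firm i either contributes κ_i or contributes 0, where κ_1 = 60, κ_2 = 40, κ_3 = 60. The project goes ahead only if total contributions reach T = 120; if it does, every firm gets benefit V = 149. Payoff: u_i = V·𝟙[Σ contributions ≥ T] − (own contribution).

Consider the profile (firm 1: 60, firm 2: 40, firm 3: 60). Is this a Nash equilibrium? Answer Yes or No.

Total = 160 ≥ 120: provided.
Firm 1 (pledges 60, payoff 89): dropping to 0 → total 100, payoff 0. No gain.
Firm 2 (pledges 40, payoff 109): dropping to 0 → total 120, payoff 149. Profitable deviation.

No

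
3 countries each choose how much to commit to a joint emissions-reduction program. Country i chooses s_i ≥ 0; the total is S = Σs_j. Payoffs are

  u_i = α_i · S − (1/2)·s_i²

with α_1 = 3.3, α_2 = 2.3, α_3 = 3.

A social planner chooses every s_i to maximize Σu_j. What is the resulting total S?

25.8

Planner FOC: ∂(Σu_j)/∂s_i = (Σα_j) − s_i = 0, so s_i^SO = Σα_j = 8.6 for every i; S^SO = 25.8.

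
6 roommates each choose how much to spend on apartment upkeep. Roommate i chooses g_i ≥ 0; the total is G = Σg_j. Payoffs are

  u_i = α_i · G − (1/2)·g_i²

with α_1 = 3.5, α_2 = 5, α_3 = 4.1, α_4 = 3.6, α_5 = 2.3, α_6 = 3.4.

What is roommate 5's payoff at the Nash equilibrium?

Roommate i's FOC: ∂u_i/∂g_i = α_i − g_i = 0, so g_i* = α_i.
NE contributions = (3.5, 5, 4.1, 3.6, 2.3, 3.4); G = 21.9.
u_5 = α_5·G − ½·(g_5)² = 2.3·21.9 − ½·2.3² = 47.725.

47.725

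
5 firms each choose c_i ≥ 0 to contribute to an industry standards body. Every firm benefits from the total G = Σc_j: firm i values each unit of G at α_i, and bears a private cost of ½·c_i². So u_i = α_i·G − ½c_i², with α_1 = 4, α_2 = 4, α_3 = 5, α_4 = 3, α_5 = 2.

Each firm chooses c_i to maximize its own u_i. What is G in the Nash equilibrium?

18

Firm i's FOC: ∂u_i/∂c_i = α_i − c_i = 0, so c_i* = α_i.
NE contributions = (4, 4, 5, 3, 2); G = 18.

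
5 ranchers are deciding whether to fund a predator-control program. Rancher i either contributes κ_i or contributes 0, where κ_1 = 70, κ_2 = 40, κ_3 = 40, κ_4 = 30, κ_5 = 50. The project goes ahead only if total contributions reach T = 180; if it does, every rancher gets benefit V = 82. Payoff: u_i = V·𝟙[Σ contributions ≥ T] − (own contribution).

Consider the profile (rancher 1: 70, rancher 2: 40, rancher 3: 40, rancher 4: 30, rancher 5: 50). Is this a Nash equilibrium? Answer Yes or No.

Total = 230 ≥ 180: provided.
Rancher 1 (pledges 70, payoff 12): dropping to 0 → total 160, payoff 0. No gain.
Rancher 2 (pledges 40, payoff 42): dropping to 0 → total 190, payoff 82. Profitable deviation.

No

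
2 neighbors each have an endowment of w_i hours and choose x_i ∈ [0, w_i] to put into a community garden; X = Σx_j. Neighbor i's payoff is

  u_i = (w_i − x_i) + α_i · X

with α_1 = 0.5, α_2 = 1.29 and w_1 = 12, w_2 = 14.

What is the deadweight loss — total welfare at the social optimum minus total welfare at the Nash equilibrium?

∂u_i/∂x_i = α_i − 1, so neighbor i contributes w_i if α_i > 1, else 0.
α_i > 1 for i ∈ {2}; NE contributions (0, 14), X = 14.
W^NE = Σw_i − X^NE + (Σα_i)·X^NE = 26 + 0.79·14 = 37.06.
Planner: ∂(Σu_j)/∂x_i = Σα_j − 1 = 0.79 > 0, so everyone contributes w_i; X^SO = 26, W^SO = 26 + 0.79·26 = 46.54.
Deadweight loss = 9.48.

9.48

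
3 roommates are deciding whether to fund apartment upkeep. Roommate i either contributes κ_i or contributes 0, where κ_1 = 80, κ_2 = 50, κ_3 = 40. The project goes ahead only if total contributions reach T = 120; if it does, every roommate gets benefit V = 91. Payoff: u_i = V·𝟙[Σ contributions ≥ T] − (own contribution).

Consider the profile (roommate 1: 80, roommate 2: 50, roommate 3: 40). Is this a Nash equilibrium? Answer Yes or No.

No

Total = 170 ≥ 120: provided.
Roommate 1 (pledges 80, payoff 11): dropping to 0 → total 90, payoff 0. No gain.
Roommate 2 (pledges 50, payoff 41): dropping to 0 → total 120, payoff 91. Profitable deviation.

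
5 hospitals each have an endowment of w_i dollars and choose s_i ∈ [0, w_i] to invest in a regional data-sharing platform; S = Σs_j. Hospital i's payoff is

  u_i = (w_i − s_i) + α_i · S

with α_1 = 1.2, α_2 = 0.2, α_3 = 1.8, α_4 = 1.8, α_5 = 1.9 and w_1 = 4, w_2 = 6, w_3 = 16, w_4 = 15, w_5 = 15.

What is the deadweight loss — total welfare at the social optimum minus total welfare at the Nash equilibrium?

∂u_i/∂s_i = α_i − 1, so hospital i contributes w_i if α_i > 1, else 0.
α_i > 1 for i ∈ {1, 3, 4, 5}; NE contributions (4, 0, 16, 15, 15), S = 50.
W^NE = Σw_i − S^NE + (Σα_i)·S^NE = 56 + 5.9·50 = 351.
Planner: ∂(Σu_j)/∂s_i = Σα_j − 1 = 5.9 > 0, so everyone contributes w_i; S^SO = 56, W^SO = 56 + 5.9·56 = 386.4.
Deadweight loss = 35.4.

35.4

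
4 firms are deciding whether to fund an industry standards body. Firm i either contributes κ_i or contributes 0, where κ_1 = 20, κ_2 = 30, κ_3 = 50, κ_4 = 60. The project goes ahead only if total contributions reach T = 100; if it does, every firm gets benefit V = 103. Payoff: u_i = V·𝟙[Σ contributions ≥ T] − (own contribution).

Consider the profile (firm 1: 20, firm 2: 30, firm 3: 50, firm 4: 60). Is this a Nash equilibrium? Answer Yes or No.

No

Total = 160 ≥ 100: provided.
Firm 1 (pledges 20, payoff 83): dropping to 0 → total 140, payoff 103. Profitable deviation.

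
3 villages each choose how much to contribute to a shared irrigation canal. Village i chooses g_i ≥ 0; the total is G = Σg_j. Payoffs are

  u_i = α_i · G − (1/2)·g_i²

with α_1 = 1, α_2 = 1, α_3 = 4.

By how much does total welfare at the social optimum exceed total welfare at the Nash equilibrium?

27

Village i's FOC: ∂u_i/∂g_i = α_i − g_i = 0, so g_i* = α_i.
NE contributions = (1, 1, 4); G = 6.
W^NE = (Σα)·G − ½Σα_i² = 6² − ½·18 = 27.
Planner sets g_i = Σα_j = 6 for every i, so G^SO = 3·6 = 18.
W^SO = (Σα)·G^SO − ½·3·(Σα)² = (3/2)·6² = 54.
Deadweight loss = W^SO − W^NE = 27.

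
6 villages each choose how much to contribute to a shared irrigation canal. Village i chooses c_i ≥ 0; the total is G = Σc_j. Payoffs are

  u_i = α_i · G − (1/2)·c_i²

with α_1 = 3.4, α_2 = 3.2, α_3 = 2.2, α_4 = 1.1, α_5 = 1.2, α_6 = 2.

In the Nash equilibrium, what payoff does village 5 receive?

Village i's FOC: ∂u_i/∂c_i = α_i − c_i = 0, so c_i* = α_i.
NE contributions = (3.4, 3.2, 2.2, 1.1, 1.2, 2); G = 13.1.
u_5 = α_5·G − ½·(c_5)² = 1.2·13.1 − ½·1.2² = 15.

15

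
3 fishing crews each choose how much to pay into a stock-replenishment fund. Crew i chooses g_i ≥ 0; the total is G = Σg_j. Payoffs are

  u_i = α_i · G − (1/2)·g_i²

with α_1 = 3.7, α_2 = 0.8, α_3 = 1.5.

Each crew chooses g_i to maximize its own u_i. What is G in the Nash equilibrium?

Crew i's FOC: ∂u_i/∂g_i = α_i − g_i = 0, so g_i* = α_i.
NE contributions = (3.7, 0.8, 1.5); G = 6.

6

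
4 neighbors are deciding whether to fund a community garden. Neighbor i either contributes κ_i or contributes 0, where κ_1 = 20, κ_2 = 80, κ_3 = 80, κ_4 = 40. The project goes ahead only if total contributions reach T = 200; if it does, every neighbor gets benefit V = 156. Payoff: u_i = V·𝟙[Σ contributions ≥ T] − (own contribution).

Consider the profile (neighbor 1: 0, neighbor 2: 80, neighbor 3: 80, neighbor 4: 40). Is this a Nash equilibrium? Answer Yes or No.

Total = 200 ≥ 200: provided.
Neighbor 1 (pledges 0, payoff 156): pledging 20 → total 220, payoff 136. No gain.
Neighbor 2 (pledges 80, payoff 76): dropping to 0 → total 120, payoff 0. No gain.
Neighbor 3 (pledges 80, payoff 76): dropping to 0 → total 120, payoff 0. No gain.
Neighbor 4 (pledges 40, payoff 116): dropping to 0 → total 160, payoff 0. No gain.

Yes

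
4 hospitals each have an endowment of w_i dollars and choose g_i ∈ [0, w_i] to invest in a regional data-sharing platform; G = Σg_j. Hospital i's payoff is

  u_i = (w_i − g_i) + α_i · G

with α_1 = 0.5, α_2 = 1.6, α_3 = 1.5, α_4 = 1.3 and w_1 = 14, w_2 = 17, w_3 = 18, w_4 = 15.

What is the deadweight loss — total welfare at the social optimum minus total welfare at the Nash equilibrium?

54.6

∂u_i/∂g_i = α_i − 1, so hospital i contributes w_i if α_i > 1, else 0.
α_i > 1 for i ∈ {2, 3, 4}; NE contributions (0, 17, 18, 15), G = 50.
W^NE = Σw_i − G^NE + (Σα_i)·G^NE = 64 + 3.9·50 = 259.
Planner: ∂(Σu_j)/∂g_i = Σα_j − 1 = 3.9 > 0, so everyone contributes w_i; G^SO = 64, W^SO = 64 + 3.9·64 = 313.6.
Deadweight loss = 54.6.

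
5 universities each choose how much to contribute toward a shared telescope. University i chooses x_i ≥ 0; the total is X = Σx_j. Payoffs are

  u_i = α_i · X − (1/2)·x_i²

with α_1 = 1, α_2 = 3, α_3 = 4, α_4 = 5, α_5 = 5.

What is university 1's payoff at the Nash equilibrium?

University i's FOC: ∂u_i/∂x_i = α_i − x_i = 0, so x_i* = α_i.
NE contributions = (1, 3, 4, 5, 5); X = 18.
u_1 = α_1·X − ½·(x_1)² = 1·18 − ½·1² = 17.5.

17.5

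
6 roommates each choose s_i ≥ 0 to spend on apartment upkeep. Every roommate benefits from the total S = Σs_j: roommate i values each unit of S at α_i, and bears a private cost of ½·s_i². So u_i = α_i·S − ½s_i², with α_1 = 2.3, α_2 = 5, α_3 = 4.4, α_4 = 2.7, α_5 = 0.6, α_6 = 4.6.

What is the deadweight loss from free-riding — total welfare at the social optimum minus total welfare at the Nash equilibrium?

Roommate i's FOC: ∂u_i/∂s_i = α_i − s_i = 0, so s_i* = α_i.
NE contributions = (2.3, 5, 4.4, 2.7, 0.6, 4.6); S = 19.6.
W^NE = (Σα)·S − ½Σα_i² = 19.6² − ½·78.46 = 344.93.
Planner sets s_i = Σα_j = 19.6 for every i, so S^SO = 6·19.6 = 117.6.
W^SO = (Σα)·S^SO − ½·6·(Σα)² = (6/2)·19.6² = 1152.48.
Deadweight loss = W^SO − W^NE = 807.55.

807.55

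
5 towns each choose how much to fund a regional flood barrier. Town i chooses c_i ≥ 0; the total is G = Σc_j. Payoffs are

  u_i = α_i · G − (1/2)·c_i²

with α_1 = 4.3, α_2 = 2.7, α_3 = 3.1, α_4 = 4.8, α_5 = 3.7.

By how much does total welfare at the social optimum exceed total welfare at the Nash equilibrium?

Town i's FOC: ∂u_i/∂c_i = α_i − c_i = 0, so c_i* = α_i.
NE contributions = (4.3, 2.7, 3.1, 4.8, 3.7); G = 18.6.
W^NE = (Σα)·G − ½Σα_i² = 18.6² − ½·72.12 = 309.9.
Planner sets c_i = Σα_j = 18.6 for every i, so G^SO = 5·18.6 = 93.
W^SO = (Σα)·G^SO − ½·5·(Σα)² = (5/2)·18.6² = 864.9.
Deadweight loss = W^SO − W^NE = 555.

555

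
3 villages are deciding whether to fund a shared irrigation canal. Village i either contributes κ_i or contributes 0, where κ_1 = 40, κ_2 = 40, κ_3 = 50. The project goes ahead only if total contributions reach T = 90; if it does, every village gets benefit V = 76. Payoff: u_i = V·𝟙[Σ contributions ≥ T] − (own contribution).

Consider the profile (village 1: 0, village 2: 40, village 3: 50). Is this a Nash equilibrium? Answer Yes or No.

Yes

Total = 90 ≥ 90: provided.
Village 1 (pledges 0, payoff 76): pledging 40 → total 130, payoff 36. No gain.
Village 2 (pledges 40, payoff 36): dropping to 0 → total 50, payoff 0. No gain.
Village 3 (pledges 50, payoff 26): dropping to 0 → total 40, payoff 0. No gain.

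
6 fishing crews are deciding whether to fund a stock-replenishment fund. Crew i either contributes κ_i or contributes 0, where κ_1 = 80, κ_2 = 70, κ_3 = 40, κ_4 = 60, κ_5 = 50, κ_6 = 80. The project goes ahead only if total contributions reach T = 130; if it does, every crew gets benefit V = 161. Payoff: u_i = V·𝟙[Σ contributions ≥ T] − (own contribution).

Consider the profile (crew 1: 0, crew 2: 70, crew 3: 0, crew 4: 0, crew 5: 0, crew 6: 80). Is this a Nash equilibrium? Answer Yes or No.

Total = 150 ≥ 130: provided.
Crew 1 (pledges 0, payoff 161): pledging 80 → total 230, payoff 81. No gain.
Crew 2 (pledges 70, payoff 91): dropping to 0 → total 80, payoff 0. No gain.
Crew 3 (pledges 0, payoff 161): pledging 40 → total 190, payoff 121. No gain.
Crew 4 (pledges 0, payoff 161): pledging 60 → total 210, payoff 101. No gain.
Crew 5 (pledges 0, payoff 161): pledging 50 → total 200, payoff 111. No gain.
Crew 6 (pledges 80, payoff 81): dropping to 0 → total 70, payoff 0. No gain.

Yes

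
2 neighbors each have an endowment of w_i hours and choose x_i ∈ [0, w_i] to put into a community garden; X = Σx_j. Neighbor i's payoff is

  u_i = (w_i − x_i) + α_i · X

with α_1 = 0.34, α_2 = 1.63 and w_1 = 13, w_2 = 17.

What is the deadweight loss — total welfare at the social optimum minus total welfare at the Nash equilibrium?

∂u_i/∂x_i = α_i − 1, so neighbor i contributes w_i if α_i > 1, else 0.
α_i > 1 for i ∈ {2}; NE contributions (0, 17), X = 17.
W^NE = Σw_i − X^NE + (Σα_i)·X^NE = 30 + 0.97·17 = 46.49.
Planner: ∂(Σu_j)/∂x_i = Σα_j − 1 = 0.97 > 0, so everyone contributes w_i; X^SO = 30, W^SO = 30 + 0.97·30 = 59.1.
Deadweight loss = 12.61.

12.61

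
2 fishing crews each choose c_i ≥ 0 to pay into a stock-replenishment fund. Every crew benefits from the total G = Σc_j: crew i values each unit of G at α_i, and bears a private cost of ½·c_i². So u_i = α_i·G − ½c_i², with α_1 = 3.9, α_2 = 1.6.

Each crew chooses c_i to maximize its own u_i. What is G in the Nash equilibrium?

5.5

Crew i's FOC: ∂u_i/∂c_i = α_i − c_i = 0, so c_i* = α_i.
NE contributions = (3.9, 1.6); G = 5.5.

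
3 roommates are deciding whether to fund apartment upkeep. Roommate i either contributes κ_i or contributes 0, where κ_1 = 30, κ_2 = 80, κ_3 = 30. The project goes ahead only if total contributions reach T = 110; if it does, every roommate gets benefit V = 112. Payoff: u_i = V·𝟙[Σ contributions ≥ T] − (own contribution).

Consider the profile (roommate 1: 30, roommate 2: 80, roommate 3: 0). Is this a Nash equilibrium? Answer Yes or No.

Yes

Total = 110 ≥ 110: provided.
Roommate 1 (pledges 30, payoff 82): dropping to 0 → total 80, payoff 0. No gain.
Roommate 2 (pledges 80, payoff 32): dropping to 0 → total 30, payoff 0. No gain.
Roommate 3 (pledges 0, payoff 112): pledging 30 → total 140, payoff 82. No gain.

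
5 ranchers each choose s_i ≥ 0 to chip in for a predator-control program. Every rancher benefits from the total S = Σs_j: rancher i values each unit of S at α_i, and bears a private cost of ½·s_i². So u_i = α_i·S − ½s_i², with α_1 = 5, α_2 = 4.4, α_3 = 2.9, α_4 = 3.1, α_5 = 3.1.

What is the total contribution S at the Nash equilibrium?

Rancher i's FOC: ∂u_i/∂s_i = α_i − s_i = 0, so s_i* = α_i.
NE contributions = (5, 4.4, 2.9, 3.1, 3.1); S = 18.5.

18.5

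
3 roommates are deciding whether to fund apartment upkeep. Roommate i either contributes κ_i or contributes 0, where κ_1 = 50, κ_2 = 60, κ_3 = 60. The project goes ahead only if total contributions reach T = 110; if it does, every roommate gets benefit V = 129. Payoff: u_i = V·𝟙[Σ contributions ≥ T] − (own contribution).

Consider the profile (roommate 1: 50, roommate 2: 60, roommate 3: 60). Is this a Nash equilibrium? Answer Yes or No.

Total = 170 ≥ 110: provided.
Roommate 1 (pledges 50, payoff 79): dropping to 0 → total 120, payoff 129. Profitable deviation.

No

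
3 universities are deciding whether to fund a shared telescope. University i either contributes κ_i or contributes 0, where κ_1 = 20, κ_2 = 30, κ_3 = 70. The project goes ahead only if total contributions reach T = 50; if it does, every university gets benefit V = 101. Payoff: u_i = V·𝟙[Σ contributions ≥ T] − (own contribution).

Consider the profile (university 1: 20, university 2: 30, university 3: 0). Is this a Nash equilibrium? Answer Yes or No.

Yes

Total = 50 ≥ 50: provided.
University 1 (pledges 20, payoff 81): dropping to 0 → total 30, payoff 0. No gain.
University 2 (pledges 30, payoff 71): dropping to 0 → total 20, payoff 0. No gain.
University 3 (pledges 0, payoff 101): pledging 70 → total 120, payoff 31. No gain.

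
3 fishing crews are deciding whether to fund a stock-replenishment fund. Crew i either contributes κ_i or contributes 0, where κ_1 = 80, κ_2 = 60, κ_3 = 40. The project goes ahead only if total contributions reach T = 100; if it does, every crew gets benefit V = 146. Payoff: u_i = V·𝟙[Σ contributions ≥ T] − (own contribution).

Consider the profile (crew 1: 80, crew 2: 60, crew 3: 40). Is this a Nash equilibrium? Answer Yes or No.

Total = 180 ≥ 100: provided.
Crew 1 (pledges 80, payoff 66): dropping to 0 → total 100, payoff 146. Profitable deviation.

No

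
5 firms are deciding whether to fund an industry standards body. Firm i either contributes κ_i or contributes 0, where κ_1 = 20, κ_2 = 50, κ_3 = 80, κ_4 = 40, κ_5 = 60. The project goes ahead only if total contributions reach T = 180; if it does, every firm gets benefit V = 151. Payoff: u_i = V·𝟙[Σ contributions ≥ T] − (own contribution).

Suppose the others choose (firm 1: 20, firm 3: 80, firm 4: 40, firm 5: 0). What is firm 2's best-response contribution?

Others' total = 140. Contributing 50 brings total to 190 ≥ 180: gain V − κ_2 = 101.
Best response: 50.

50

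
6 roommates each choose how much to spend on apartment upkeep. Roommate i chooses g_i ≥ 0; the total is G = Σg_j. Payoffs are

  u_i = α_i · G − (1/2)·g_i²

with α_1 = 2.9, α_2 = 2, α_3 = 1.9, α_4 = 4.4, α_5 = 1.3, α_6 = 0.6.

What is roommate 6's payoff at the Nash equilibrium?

7.68

Roommate i's FOC: ∂u_i/∂g_i = α_i − g_i = 0, so g_i* = α_i.
NE contributions = (2.9, 2, 1.9, 4.4, 1.3, 0.6); G = 13.1.
u_6 = α_6·G − ½·(g_6)² = 0.6·13.1 − ½·0.6² = 7.68.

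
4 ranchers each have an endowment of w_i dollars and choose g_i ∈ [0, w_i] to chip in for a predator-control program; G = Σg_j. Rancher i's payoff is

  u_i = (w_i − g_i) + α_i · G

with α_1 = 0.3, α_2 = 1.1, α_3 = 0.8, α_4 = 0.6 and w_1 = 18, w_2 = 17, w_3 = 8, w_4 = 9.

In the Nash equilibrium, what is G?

∂u_i/∂g_i = α_i − 1, so rancher i contributes w_i if α_i > 1, else 0.
α_i > 1 for i ∈ {2}; NE contributions (0, 17, 0, 0), G = 17.

17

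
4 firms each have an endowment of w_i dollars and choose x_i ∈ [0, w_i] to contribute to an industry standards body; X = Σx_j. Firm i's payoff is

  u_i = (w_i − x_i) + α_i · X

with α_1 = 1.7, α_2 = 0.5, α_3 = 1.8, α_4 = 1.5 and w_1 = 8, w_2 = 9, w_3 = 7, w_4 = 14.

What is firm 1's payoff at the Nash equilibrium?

49.3

∂u_i/∂x_i = α_i − 1, so firm i contributes w_i if α_i > 1, else 0.
α_i > 1 for i ∈ {1, 3, 4}; NE contributions (8, 0, 7, 14), X = 29.
u_1 = (8 − 8) + 1.7·29 = 49.3.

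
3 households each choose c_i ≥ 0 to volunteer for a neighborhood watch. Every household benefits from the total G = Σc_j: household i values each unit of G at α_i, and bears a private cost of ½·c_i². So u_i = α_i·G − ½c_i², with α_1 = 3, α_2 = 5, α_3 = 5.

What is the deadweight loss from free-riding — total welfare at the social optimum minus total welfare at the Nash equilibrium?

Household i's FOC: ∂u_i/∂c_i = α_i − c_i = 0, so c_i* = α_i.
NE contributions = (3, 5, 5); G = 13.
W^NE = (Σα)·G − ½Σα_i² = 13² − ½·59 = 139.5.
Planner sets c_i = Σα_j = 13 for every i, so G^SO = 3·13 = 39.
W^SO = (Σα)·G^SO − ½·3·(Σα)² = (3/2)·13² = 253.5.
Deadweight loss = W^SO − W^NE = 114.

114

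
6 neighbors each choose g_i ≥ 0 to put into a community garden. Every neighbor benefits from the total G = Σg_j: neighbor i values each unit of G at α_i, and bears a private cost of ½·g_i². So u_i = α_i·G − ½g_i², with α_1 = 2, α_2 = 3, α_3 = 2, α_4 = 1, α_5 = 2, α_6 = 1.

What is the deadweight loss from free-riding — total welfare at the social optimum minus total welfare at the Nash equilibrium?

Neighbor i's FOC: ∂u_i/∂g_i = α_i − g_i = 0, so g_i* = α_i.
NE contributions = (2, 3, 2, 1, 2, 1); G = 11.
W^NE = (Σα)·G − ½Σα_i² = 11² − ½·23 = 109.5.
Planner sets g_i = Σα_j = 11 for every i, so G^SO = 6·11 = 66.
W^SO = (Σα)·G^SO − ½·6·(Σα)² = (6/2)·11² = 363.
Deadweight loss = W^SO − W^NE = 253.5.

253.5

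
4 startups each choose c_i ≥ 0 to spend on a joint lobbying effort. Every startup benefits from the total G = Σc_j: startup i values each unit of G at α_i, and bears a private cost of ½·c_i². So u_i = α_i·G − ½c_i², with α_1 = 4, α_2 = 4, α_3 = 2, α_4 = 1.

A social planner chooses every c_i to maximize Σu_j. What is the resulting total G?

44

Planner FOC: ∂(Σu_j)/∂c_i = (Σα_j) − c_i = 0, so c_i^SO = Σα_j = 11 for every i; G^SO = 44.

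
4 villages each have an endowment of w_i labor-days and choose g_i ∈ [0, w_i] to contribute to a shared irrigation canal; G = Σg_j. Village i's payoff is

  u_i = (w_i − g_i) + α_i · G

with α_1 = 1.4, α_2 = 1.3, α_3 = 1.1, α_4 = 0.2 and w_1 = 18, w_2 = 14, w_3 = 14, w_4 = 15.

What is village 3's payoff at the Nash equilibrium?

∂u_i/∂g_i = α_i − 1, so village i contributes w_i if α_i > 1, else 0.
α_i > 1 for i ∈ {1, 2, 3}; NE contributions (18, 14, 14, 0), G = 46.
u_3 = (14 − 14) + 1.1·46 = 50.6.

50.6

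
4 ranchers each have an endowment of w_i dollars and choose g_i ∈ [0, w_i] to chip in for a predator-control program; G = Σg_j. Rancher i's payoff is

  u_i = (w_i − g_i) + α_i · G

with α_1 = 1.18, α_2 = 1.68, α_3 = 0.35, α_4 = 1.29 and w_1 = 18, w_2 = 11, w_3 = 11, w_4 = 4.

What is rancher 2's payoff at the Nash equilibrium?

55.44

∂u_i/∂g_i = α_i − 1, so rancher i contributes w_i if α_i > 1, else 0.
α_i > 1 for i ∈ {1, 2, 4}; NE contributions (18, 11, 0, 4), G = 33.
u_2 = (11 − 11) + 1.68·33 = 55.44.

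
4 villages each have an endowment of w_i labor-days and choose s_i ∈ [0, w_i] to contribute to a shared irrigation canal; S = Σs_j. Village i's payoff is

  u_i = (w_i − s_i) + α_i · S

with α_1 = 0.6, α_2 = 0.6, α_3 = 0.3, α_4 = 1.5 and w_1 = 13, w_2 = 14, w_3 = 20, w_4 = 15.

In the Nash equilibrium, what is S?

15

∂u_i/∂s_i = α_i − 1, so village i contributes w_i if α_i > 1, else 0.
α_i > 1 for i ∈ {4}; NE contributions (0, 0, 0, 15), S = 15.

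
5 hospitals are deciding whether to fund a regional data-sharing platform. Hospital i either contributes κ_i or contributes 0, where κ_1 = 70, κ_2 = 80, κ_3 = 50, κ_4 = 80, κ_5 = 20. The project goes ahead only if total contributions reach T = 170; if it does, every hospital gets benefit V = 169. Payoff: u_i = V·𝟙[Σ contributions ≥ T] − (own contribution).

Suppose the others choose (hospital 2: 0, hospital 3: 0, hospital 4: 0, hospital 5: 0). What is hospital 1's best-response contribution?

0

Others' total = 0. Even contributing 70 gives 70 < 170: no benefit either way.
Best response: 0.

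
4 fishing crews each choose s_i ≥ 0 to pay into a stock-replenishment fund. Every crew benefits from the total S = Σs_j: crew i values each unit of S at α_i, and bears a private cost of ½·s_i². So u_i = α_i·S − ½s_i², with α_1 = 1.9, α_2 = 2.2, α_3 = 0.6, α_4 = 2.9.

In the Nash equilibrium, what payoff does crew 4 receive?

17.835

Crew i's FOC: ∂u_i/∂s_i = α_i − s_i = 0, so s_i* = α_i.
NE contributions = (1.9, 2.2, 0.6, 2.9); S = 7.6.
u_4 = α_4·S − ½·(s_4)² = 2.9·7.6 − ½·2.9² = 17.835.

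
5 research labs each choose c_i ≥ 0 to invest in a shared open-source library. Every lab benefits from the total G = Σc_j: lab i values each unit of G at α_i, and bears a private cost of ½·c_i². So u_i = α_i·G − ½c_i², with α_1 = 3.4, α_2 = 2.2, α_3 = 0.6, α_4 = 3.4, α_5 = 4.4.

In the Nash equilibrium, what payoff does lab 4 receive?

Lab i's FOC: ∂u_i/∂c_i = α_i − c_i = 0, so c_i* = α_i.
NE contributions = (3.4, 2.2, 0.6, 3.4, 4.4); G = 14.
u_4 = α_4·G − ½·(c_4)² = 3.4·14 − ½·3.4² = 41.82.

41.82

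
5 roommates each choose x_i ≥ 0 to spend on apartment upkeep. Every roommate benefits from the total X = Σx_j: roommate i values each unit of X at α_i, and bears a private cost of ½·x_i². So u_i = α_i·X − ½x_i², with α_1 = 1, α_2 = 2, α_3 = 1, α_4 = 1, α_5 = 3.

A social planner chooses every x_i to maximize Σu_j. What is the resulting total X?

40

Planner FOC: ∂(Σu_j)/∂x_i = (Σα_j) − x_i = 0, so x_i^SO = Σα_j = 8 for every i; X^SO = 40.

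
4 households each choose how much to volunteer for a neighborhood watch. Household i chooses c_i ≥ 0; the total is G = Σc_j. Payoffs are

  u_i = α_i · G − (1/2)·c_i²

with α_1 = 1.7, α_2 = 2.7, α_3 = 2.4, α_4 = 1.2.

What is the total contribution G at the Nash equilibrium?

8

Household i's FOC: ∂u_i/∂c_i = α_i − c_i = 0, so c_i* = α_i.
NE contributions = (1.7, 2.7, 2.4, 1.2); G = 8.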